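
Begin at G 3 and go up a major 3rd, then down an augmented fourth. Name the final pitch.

F 3

Up a major third from G3: B3 (4 semitones up).
Down an augmented fourth from B3: F3 (6 semitones down).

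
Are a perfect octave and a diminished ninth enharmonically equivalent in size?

Both span 12 semitones: a perfect octave and a diminished ninth are the same chromatic distance.

Yes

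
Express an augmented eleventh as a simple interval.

A4

Take out an octave (7 from the number): 11 − 7 = 4.
Quality carries through unchanged, so the simple form is an augmented fourth.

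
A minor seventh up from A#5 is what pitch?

G#6

Seven letter names up from A: G.
A minor seventh is 10 semitones; 10 semitones up from A#5 gives G#6.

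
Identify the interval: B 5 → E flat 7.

d11

B to E spans four letter names (B-C-D-E), plus an octave: an eleventh.
A perfect eleventh would be 17 semitones; B5 to Eb7 is 16, one semitone narrower, so the interval is diminished.
(Equivalently, a compound diminished fourth: a diminished fourth plus an octave.)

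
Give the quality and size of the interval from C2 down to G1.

P4

Descending from C2 to G1 is the same interval as ascending G1 to C2.
G to C spans four letter names (G-A-B-C), so the interval is some kind of fourth.
G1 to C2 is 5 semitones, matching the perfect fourth exactly, so the quality is perfect.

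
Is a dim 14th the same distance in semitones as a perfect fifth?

No

A diminished fourteenth spans 21 semitones; a perfect fifth spans 7 semitones. They differ by 14.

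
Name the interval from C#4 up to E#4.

C to E spans three letter names (C-D-E): a third.
C#4 to E#4 is 4 semitones, matching the major third exactly, so the quality is major.

M3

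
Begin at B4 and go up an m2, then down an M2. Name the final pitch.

A minor second up from B4 is C5.
Down a major second from C5: Bb4 (2 semitones down).

Bb4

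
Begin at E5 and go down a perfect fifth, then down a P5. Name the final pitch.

A perfect fifth down from E5 is A4.
A perfect fifth down from A4 is D4.

D4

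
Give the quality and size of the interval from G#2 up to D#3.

G to D spans five letter names (G-A-B-C-D), so the interval is some kind of fifth.
Counting semitones, G#2→D#3 is 7, which is the perfect fifth.

perfect 5th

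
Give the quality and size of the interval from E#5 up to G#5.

minor third

E to G spans three letter names (E-F-G) — that makes it a third of some quality.
A major third would be 4 semitones, but E#5 to G#5 is 3 — one semitone narrower, making it a minor third.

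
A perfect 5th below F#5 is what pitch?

Counting five letter names down from F lands on B.
A perfect fifth is 7 semitones; 7 semitones down from F#5 gives B4.

B4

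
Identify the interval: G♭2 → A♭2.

major second

G to A spans two letter names (G-A) — that makes it a second of some quality.
Gb2 to Ab2 is 2 semitones, matching the major second exactly, so the quality is major.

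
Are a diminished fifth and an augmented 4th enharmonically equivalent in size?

Yes

Both span 6 semitones: a diminished fifth and an augmented fourth are the same chromatic distance.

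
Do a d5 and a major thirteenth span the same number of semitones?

A diminished fifth spans 6 semitones; a major thirteenth spans 21 semitones. They differ by 15.

No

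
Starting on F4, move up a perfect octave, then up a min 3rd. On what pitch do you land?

A perfect octave up from F4 is F5.
F5 up a minor third → Ab5 (3 semitones).

Ab5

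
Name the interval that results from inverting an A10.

First reduce the compound augmented tenth to its simple form, an augmented third.
Inverted interval numbers add to nine, so a third pairs with a sixth (3 + 6 = 9).
And augmented becomes diminished under inversion, so we get a diminished sixth.

diminished sixth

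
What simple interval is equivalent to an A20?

A6

Each octave removed subtracts seven from the number: 20 − 14 = 6.
That makes an augmented twentieth a compound augmented sixth — 2 octaves plus an augmented sixth.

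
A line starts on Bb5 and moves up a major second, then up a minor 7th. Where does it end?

Bb5 up a major second → C6 (2 semitones).
C6 up a minor seventh → Bb6 (10 semitones).

Bb6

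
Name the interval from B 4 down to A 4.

Descending from B4 to A4 is the same interval as ascending A4 to B4.
A to B spans two letter names (A-B), so the interval is some kind of second.
Counting semitones, A4→B4 is 2, which is the major second.

M2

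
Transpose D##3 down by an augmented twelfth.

G#1

Five letters down from D (plus an octave) reaches G.
Moving 20 semitones down from D##3 (the size of an augmented twelfth) reaches G#1.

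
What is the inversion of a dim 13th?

First reduce the compound diminished thirteenth to its simple form, a diminished sixth.
Inverted interval numbers add to nine, so a sixth pairs with a third (6 + 3 = 9).
The quality also flips — diminished becomes augmented — giving an augmented third.

augmented 3rd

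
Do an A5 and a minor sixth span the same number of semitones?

Yes

Both span 8 semitones: an augmented fifth and a minor sixth are the same chromatic distance.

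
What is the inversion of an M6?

The rule of nine gives the new number: 9 − 6 = 3, so a sixth becomes a third.
Quality inverts too: major becomes minor. That makes the inversion a minor third.

minor third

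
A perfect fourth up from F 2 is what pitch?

B flat 2

The fourth takes the letter from F up to B.
A perfect fourth is 5 semitones; 5 semitones up from F2 gives Bb2.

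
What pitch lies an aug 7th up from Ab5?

The seventh takes the letter from A up to G.
An augmented seventh is 12 semitones; 12 semitones up from Ab5 gives G#6.

G#6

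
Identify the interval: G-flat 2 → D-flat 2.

perfect fourth

Descending from Gb2 to Db2 is the same interval as ascending Db2 to Gb2.
D to G spans four letter names (D-E-F-G) — that makes it a fourth of some quality.
The perfect fourth spans 5 semitones, and Db2 to Gb2 is exactly 5 semitones — so this is a perfect fourth.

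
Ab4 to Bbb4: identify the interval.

A to B spans two letter names (A-B) — that makes it a second of some quality.
Ab4 to Bbb4 is 1 semitone, a half step short of the major second (2), so this is minor.

m2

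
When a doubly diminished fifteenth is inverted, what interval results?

First reduce the compound doubly diminished fifteenth to its simple form, a doubly diminished octave.
Interval numbers invert to sum to nine: 8 + 1 = 9, so an octave inverts to a unison.
Quality inverts too: doubly diminished becomes doubly augmented. That makes the inversion a doubly augmented unison.

AA1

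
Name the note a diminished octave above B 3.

The letter stays B (same as the start), shifted an octave up.
A diminished octave spans 11 semitones, so from B3 the target pitch is Bb4.

B-flat 4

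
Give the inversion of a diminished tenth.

First reduce the compound diminished tenth to its simple form, a diminished third.
Interval numbers invert to sum to nine: 3 + 6 = 9, so a third inverts to a sixth.
And diminished becomes augmented under inversion, so we get an augmented sixth.

augmented sixth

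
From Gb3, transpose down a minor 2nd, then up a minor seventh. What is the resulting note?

A minor second down from Gb3 is F3.
Up a minor seventh from F3: Eb4 (10 semitones up).

Eb4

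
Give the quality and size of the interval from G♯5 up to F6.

G to F spans seven letter names (G-A-B-C-D-E-F): a seventh.
A major seventh would be 11 semitones; G#5 to F6 is 9, two semitones narrower, so the interval is diminished.

d7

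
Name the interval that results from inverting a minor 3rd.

major 6th

Interval numbers invert to sum to nine: 3 + 6 = 9, so a third inverts to a sixth.
Quality inverts too: minor becomes major. That makes the inversion a major sixth.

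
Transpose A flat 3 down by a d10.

Three letters down from A (plus an octave) reaches F.
A diminished tenth is 14 semitones; 14 semitones down from Ab3 gives F#2.

F sharp 2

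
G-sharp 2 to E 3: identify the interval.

m6

G to E spans six letter names (G-A-B-C-D-E) — that makes it a sixth of some quality.
G#2 to E3 is 8 semitones, a half step short of the major sixth (9), so this is minor.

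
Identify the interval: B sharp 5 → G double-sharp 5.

Descending from B#5 to G##5 is the same interval as ascending G##5 to B#5.
G to B spans three letter names (G-A-B) — that makes it a third of some quality.
G##5 to B#5 is 3 semitones, a half step short of the major third (4), so this is minor.

minor third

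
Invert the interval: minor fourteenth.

First reduce the compound minor fourteenth to its simple form, a minor seventh.
Interval numbers invert to sum to nine: 7 + 2 = 9, so a seventh inverts to a second.
The quality also flips — minor becomes major — giving a major second.

major second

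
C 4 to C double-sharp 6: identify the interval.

C to C is the same letter name, plus 2 octaves — that makes it a fifteenth of some quality.
A perfect fifteenth would be 24 semitones; C4 to C##6 is 26, two semitones wider, so the interval is doubly augmented.
(Equivalently, a compound doubly augmented octave: a doubly augmented octave plus an octave.)

doubly augmented 15th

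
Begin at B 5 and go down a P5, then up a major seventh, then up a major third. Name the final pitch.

A perfect fifth down from B5 is E5.
Up a major seventh from E5: D#6 (11 semitones up).
Up a major third from D#6: F##6 (4 semitones up).

F double-sharp 6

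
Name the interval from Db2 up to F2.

D to F spans three letter names (D-E-F) — that makes it a third of some quality.
Counting semitones, Db2→F2 is 4, which is the major third.

major 3rd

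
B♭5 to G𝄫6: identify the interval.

B to G spans six letter names (B-C-D-E-F-G), so the interval is some kind of sixth.
A major sixth would be 9 semitones; Bb5 to Gbb6 is 7, two semitones narrower, so the interval is diminished.

d6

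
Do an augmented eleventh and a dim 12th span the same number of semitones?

Yes

Both span 18 semitones: an augmented eleventh and a diminished twelfth are the same chromatic distance.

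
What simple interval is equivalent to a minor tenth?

Each octave removed subtracts seven from the number: 10 − 7 = 3.
So a minor tenth is an octave plus a minor third. The quality is unchanged.

minor third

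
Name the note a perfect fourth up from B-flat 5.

E-flat 6

The fourth takes the letter from B up to E.
A perfect fourth spans 5 semitones, so from Bb5 the target pitch is Eb6.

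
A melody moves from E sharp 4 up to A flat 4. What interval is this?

E to A spans four letter names (E-F-G-A): a fourth.
The perfect fourth is 5 semitones; here we have 3, two semitones narrower: doubly diminished.

doubly diminished 4th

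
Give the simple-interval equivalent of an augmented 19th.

A5

Subtracting seven from the interval number removes an octave: 19 − 14 = 5.
Quality carries through unchanged, so the simple form is an augmented fifth.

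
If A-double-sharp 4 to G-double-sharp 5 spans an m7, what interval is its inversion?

M2

Inverted interval numbers add to nine, so a seventh pairs with a second (7 + 2 = 9).
The quality also flips — minor becomes major — giving a major second.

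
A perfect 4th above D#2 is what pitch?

Four letter names up from D: G.
A perfect fourth spans 5 semitones, so from D#2 the target pitch is G#2.

G#2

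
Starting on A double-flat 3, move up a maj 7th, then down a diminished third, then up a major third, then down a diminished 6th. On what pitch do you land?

B double-sharp 3

Abb3 up a major seventh → Gb4 (11 semitones).
Gb4 down a diminished third → E4 (2 semitones).
Up a major third from E4: G#4 (4 semitones up).
A diminished sixth down from G#4 is B##3.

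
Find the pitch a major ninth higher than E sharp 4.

Two letters up from E (plus an octave) reaches F.
A major ninth is 14 semitones; 14 semitones up from E#4 gives F##5.

F double-sharp 5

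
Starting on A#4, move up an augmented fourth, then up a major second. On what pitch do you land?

A#4 up an augmented fourth → D##5 (6 semitones).
Up a major second from D##5: E##5 (2 semitones up).

E##5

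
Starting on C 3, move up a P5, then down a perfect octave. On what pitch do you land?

G 2

C3 up a perfect fifth → G3 (7 semitones).
A perfect octave down from G3 is G2.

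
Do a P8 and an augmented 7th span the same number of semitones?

Yes

Both span 12 semitones: a perfect octave and an augmented seventh are the same chromatic distance.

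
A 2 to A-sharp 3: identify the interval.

augmented octave

A to A is the same letter name, plus an octave: an octave.
A perfect octave would be 12 semitones; A2 to A#3 is 13, one semitone wider, so the interval is augmented.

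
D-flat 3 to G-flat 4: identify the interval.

perfect eleventh

D to G spans four letter names (D-E-F-G), plus an octave: an eleventh.
The perfect eleventh spans 17 semitones, and Db3 to Gb4 is exactly 17 semitones — so this is a perfect eleventh.
(Equivalently, a compound perfect fourth: a perfect fourth plus an octave.)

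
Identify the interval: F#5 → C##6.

augmented fifth

F to C spans five letter names (F-G-A-B-C): a fifth.
A perfect fifth would be 7 semitones; F#5 to C##6 is 8, one semitone wider, so the interval is augmented.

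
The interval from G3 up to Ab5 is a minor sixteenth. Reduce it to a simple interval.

minor second

Each octave removed subtracts seven from the number: 16 − 14 = 2.
That makes a minor sixteenth a compound minor second — 2 octaves plus a minor second.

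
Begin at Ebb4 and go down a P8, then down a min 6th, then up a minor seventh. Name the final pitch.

Down a perfect octave from Ebb4: Ebb3 (12 semitones down).
A minor sixth down from Ebb3 is Gb2.
A minor seventh up from Gb2 is Fb3.

Fb3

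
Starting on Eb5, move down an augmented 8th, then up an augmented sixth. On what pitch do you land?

Eb5 down an augmented octave → Ebb4 (13 semitones).
Up an augmented sixth from Ebb4: C5 (10 semitones up).

C5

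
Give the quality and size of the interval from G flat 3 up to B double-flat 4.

G to B spans three letter names (G-A-B), plus an octave — that makes it a tenth of some quality.
At 15 semitones, Gb3→Bbb4 falls one short of a major tenth: minor.
(Equivalently, a compound minor third: a minor third plus an octave.)

m10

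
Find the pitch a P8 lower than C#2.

For an octave the letter name doesn't change: still C, an octave down.
A perfect octave spans 12 semitones, so from C#2 the target pitch is C#1.

C#1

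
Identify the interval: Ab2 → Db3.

A to D spans four letter names (A-B-C-D) — that makes it a fourth of some quality.
Ab2 to Db3 is 5 semitones, matching the perfect fourth exactly, so the quality is perfect.

perfect fourth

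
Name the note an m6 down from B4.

The sixth takes the letter from B down to D.
A minor sixth is 8 semitones; 8 semitones down from B4 gives D#4.

D#4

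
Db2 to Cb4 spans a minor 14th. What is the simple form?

minor seventh

Take out an octave (7 from the number): 14 − 7 = 7.
That makes a minor fourteenth a compound minor seventh — an octave plus a minor seventh.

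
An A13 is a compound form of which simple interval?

augmented 6th

Subtracting seven from the interval number removes an octave: 13 − 7 = 6.
So an augmented thirteenth is an octave plus an augmented sixth. The quality is unchanged.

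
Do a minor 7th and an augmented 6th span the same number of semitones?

A minor seventh spans 10 semitones, and an augmented sixth also spans 10 semitones — they're enharmonic.

Yes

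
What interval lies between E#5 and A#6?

E to A spans four letter names (E-F-G-A), plus an octave — that makes it an eleventh of some quality.
E#5 to A#6 is 17 semitones, matching the perfect eleventh exactly, so the quality is perfect.
(Equivalently, a compound perfect fourth: a perfect fourth plus an octave.)

perfect 11th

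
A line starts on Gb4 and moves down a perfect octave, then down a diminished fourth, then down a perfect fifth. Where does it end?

G2

Down a perfect octave from Gb4: Gb3 (12 semitones down).
Gb3 down a diminished fourth → D3 (4 semitones).
D3 down a perfect fifth → G2 (7 semitones).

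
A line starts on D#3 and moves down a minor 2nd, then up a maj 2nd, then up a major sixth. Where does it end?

A minor second down from D#3 is C##3.
Up a major second from C##3: D##3 (2 semitones up).
Up a major sixth from D##3: B##3 (9 semitones up).

B##3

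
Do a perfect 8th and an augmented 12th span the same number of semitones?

12 semitones (perfect octave) vs 20 semitones (augmented twelfth): not equal.

No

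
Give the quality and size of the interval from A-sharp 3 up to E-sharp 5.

perfect 12th

A to E spans five letter names (A-B-C-D-E), plus an octave, so the interval is some kind of twelfth.
Counting semitones, A#3→E#5 is 19, which is the perfect twelfth.
(Equivalently, a compound perfect fifth: a perfect fifth plus an octave.)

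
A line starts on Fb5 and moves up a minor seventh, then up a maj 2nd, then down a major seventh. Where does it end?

Up a minor seventh from Fb5: Ebb6 (10 semitones up).
Ebb6 up a major second → Fb6 (2 semitones).
A major seventh down from Fb6 is Gbb5.

Gbb5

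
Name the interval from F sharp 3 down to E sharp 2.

Descending from F#3 to E#2 is the same interval as ascending E#2 to F#3.
E to F spans two letter names (E-F), plus an octave, so the interval is some kind of ninth.
E#2 to F#3 is 13 semitones, a half step short of the major ninth (14), so this is minor.
(Equivalently, a compound minor second: a minor second plus an octave.)

m9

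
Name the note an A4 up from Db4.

Counting four letter names up from D lands on G.
An augmented fourth is 6 semitones; 6 semitones up from Db4 gives G4.

G4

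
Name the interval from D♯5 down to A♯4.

perfect 4th

Descending from D#5 to A#4 is the same interval as ascending A#4 to D#5.
A to D spans four letter names (A-B-C-D): a fourth.
The perfect fourth spans 5 semitones, and A#4 to D#5 is exactly 5 semitones — so this is a perfect fourth.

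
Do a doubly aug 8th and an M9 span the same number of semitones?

Yes

Both span 14 semitones: a doubly augmented octave and a major ninth are the same chromatic distance.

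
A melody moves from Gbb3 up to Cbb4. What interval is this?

G to C spans four letter names (G-A-B-C) — that makes it a fourth of some quality.
Counting semitones, Gbb3→Cbb4 is 5, which is the perfect fourth.

perfect 4th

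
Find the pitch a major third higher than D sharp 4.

F double-sharp 4

Counting three letter names up from D lands on F.
A major third spans 4 semitones, so from D#4 the target pitch is F##4.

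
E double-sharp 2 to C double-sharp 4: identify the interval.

minor 13th

E to C spans six letter names (E-F-G-A-B-C), plus an octave: a thirteenth.
At 20 semitones, E##2→C##4 falls one short of a major thirteenth: minor.
(Equivalently, a compound minor sixth: a minor sixth plus an octave.)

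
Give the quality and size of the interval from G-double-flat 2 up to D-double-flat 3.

perfect fifth

G to D spans five letter names (G-A-B-C-D), so the interval is some kind of fifth.
The perfect fifth spans 7 semitones, and Gbb2 to Dbb3 is exactly 7 semitones — so this is a perfect fifth.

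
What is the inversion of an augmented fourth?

Inverted interval numbers add to nine, so a fourth pairs with a fifth (4 + 5 = 9).
And augmented becomes diminished under inversion, so we get a diminished fifth.

diminished 5th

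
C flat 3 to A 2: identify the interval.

Descending from Cb3 to A2 is the same interval as ascending A2 to Cb3.
A to C spans three letter names (A-B-C), so the interval is some kind of third.
A2 to Cb3 spans 2 semitones — two semitones narrower than the major third (4) — giving a diminished third.

d3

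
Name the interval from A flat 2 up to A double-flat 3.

d8

A to A is the same letter name, plus an octave: an octave.
A perfect octave would be 12 semitones; Ab2 to Abb3 is 11, one semitone narrower, so the interval is diminished.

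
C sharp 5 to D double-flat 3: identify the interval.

Descending from C#5 to Dbb3 is the same interval as ascending Dbb3 to C#5.
D to C spans seven letter names (D-E-F-G-A-B-C), plus an octave — that makes it a fourteenth of some quality.
A major fourteenth would be 23 semitones; Dbb3 to C#5 is 25, two semitones wider, so the interval is doubly augmented.
(Equivalently, a compound doubly augmented seventh: a doubly augmented seventh plus an octave.)

doubly augmented fourteenth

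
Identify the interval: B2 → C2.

Descending from B2 to C2 is the same interval as ascending C2 to B2.
C to B spans seven letter names (C-D-E-F-G-A-B) — that makes it a seventh of some quality.
The major seventh spans 11 semitones, and C2 to B2 is exactly 11 semitones — so this is a major seventh.

major seventh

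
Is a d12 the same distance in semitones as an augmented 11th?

A diminished twelfth spans 18 semitones, and an augmented eleventh also spans 18 semitones — they're enharmonic.

Yes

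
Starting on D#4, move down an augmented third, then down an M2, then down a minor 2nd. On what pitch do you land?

Down an augmented third from D#4: Bb3 (5 semitones down).
A major second down from Bb3 is Ab3.
Down a minor second from Ab3: G3 (1 semitone down).

G3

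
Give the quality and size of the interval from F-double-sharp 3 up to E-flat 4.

doubly diminished seventh

F to E spans seven letter names (F-G-A-B-C-D-E), so the interval is some kind of seventh.
A major seventh would be 11 semitones; F##3 to Eb4 is 8, three semitones narrower, so the interval is doubly diminished.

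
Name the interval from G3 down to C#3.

Descending from G3 to C#3 is the same interval as ascending C#3 to G3.
C to G spans five letter names (C-D-E-F-G): a fifth.
A perfect fifth would be 7 semitones; C#3 to G3 is 6, one semitone narrower, so the interval is diminished.

diminished fifth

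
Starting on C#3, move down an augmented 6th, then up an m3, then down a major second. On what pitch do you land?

C#3 down an augmented sixth → Eb2 (10 semitones).
A minor third up from Eb2 is Gb2.
Gb2 down a major second → Fb2 (2 semitones).

Fb2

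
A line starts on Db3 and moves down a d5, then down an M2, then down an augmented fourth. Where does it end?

Cb2

Down a diminished fifth from Db3: G2 (6 semitones down).
G2 down a major second → F2 (2 semitones).
Down an augmented fourth from F2: Cb2 (6 semitones down).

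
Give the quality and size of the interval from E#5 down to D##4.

Descending from E#5 to D##4 is the same interval as ascending D##4 to E#5.
D to E spans two letter names (D-E), plus an octave: a ninth.
D##4 to E#5 is 13 semitones, a half step short of the major ninth (14), so this is minor.
(Equivalently, a compound minor second: a minor second plus an octave.)

minor ninth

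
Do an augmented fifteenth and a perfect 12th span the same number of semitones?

No

An augmented fifteenth is 25 semitones but a perfect twelfth is 19 semitones — different sizes.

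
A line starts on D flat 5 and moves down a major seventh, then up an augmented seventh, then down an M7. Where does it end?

E flat 4

Db5 down a major seventh → Ebb4 (11 semitones).
Ebb4 up an augmented seventh → D5 (12 semitones).
D5 down a major seventh → Eb4 (11 semitones).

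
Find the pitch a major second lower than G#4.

The second takes the letter from G down to F.
A major second spans 2 semitones, so from G#4 the target pitch is F#4.

F#4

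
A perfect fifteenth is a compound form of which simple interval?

Subtracting seven from the interval number removes an octave: 15 − 7 = 8.
That makes a perfect fifteenth a compound perfect octave — an octave plus a perfect octave.

perfect octave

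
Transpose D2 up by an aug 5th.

A#2

Five letter names up from D: A.
Moving 8 semitones up from D2 (the size of an augmented fifth) reaches A#2.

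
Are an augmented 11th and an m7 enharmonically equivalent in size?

No

An augmented eleventh spans 18 semitones; a minor seventh spans 10 semitones. They differ by 8.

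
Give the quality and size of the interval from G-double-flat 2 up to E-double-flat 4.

major thirteenth

G to E spans six letter names (G-A-B-C-D-E), plus an octave — that makes it a thirteenth of some quality.
The major thirteenth spans 21 semitones, and Gbb2 to Ebb4 is exactly 21 semitones — so this is a major thirteenth.
(Equivalently, a compound major sixth: a major sixth plus an octave.)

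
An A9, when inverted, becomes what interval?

diminished 7th

First reduce the compound augmented ninth to its simple form, an augmented second.
Interval numbers invert to sum to nine: 2 + 7 = 9, so a second inverts to a seventh.
Quality inverts too: augmented becomes diminished. That makes the inversion a diminished seventh.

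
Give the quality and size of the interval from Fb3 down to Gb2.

Descending from Fb3 to Gb2 is the same interval as ascending Gb2 to Fb3.
G to F spans seven letter names (G-A-B-C-D-E-F), so the interval is some kind of seventh.
A major seventh would be 11 semitones, but Gb2 to Fb3 is 10 — one semitone narrower, making it a minor seventh.

minor 7th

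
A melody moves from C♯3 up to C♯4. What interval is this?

C to C is the same letter name, plus an octave — that makes it an octave of some quality.
The perfect octave spans 12 semitones, and C#3 to C#4 is exactly 12 semitones — so this is a perfect octave.

perfect 8th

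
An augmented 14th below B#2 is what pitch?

Counting seven letter names plus an octave down from B lands on C.
An augmented fourteenth spans 24 semitones, so from B#2 the target pitch is C1.

C1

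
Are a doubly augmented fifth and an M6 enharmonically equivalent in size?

Both span 9 semitones: a doubly augmented fifth and a major sixth are the same chromatic distance.

Yes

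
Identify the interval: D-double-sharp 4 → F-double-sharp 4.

minor third

D to F spans three letter names (D-E-F): a third.
D##4 to F##4 is 3 semitones, a half step short of the major third (4), so this is minor.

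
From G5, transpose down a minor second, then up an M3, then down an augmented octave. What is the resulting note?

Down a minor second from G5: F#5 (1 semitone down).
Up a major third from F#5: A#5 (4 semitones up).
Down an augmented octave from A#5: A4 (13 semitones down).

A4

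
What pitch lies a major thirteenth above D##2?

B##3

The thirteenth's letter: D up six letter names plus an octave → B.
A major thirteenth spans 21 semitones, so from D##2 the target pitch is B##3.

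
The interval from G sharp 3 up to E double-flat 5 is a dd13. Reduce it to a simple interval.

doubly diminished 6th

Subtracting seven from the interval number removes an octave: 13 − 7 = 6.
That makes a doubly diminished thirteenth a compound doubly diminished sixth — an octave plus a doubly diminished sixth.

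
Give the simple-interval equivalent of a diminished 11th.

d4

Each octave removed subtracts seven from the number: 11 − 7 = 4.
That makes a diminished eleventh a compound diminished fourth — an octave plus a diminished fourth.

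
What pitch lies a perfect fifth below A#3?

Counting five letter names down from A lands on D.
Moving 7 semitones down from A#3 (the size of a perfect fifth) reaches D#3.

D#3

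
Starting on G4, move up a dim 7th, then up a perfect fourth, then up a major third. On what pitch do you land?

Db6

Up a diminished seventh from G4: Fb5 (9 semitones up).
Fb5 up a perfect fourth → Bbb5 (5 semitones).
A major third up from Bbb5 is Db6.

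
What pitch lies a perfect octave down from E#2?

The letter stays E (same as the start), shifted an octave down.
A perfect octave is 12 semitones; 12 semitones down from E#2 gives E#1.

E#1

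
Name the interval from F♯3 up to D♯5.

major thirteenth

F to D spans six letter names (F-G-A-B-C-D), plus an octave, so the interval is some kind of thirteenth.
Counting semitones, F#3→D#5 is 21, which is the major thirteenth.
(Equivalently, a compound major sixth: a major sixth plus an octave.)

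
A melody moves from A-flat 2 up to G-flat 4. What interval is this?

minor 14th

A to G spans seven letter names (A-B-C-D-E-F-G), plus an octave, so the interval is some kind of fourteenth.
A major fourteenth would be 23 semitones, but Ab2 to Gb4 is 22 — one semitone narrower, making it a minor fourteenth.
(Equivalently, a compound minor seventh: a minor seventh plus an octave.)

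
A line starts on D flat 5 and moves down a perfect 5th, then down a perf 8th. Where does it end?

A perfect fifth down from Db5 is Gb4.
A perfect octave down from Gb4 is Gb3.

G flat 3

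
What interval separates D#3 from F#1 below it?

major thirteenth

Descending from D#3 to F#1 is the same interval as ascending F#1 to D#3.
F to D spans six letter names (F-G-A-B-C-D), plus an octave: a thirteenth.
Counting semitones, F#1→D#3 is 21, which is the major thirteenth.
(Equivalently, a compound major sixth: a major sixth plus an octave.)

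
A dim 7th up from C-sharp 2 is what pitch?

B-flat 2

Seven letter names up from C: B.
Moving 9 semitones up from C#2 (the size of a diminished seventh) reaches Bb2.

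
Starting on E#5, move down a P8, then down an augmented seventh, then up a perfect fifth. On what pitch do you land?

E#5 down a perfect octave → E#4 (12 semitones).
Down an augmented seventh from E#4: F3 (12 semitones down).
A perfect fifth up from F3 is C4.

C4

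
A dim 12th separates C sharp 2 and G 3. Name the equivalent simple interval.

Subtracting seven from the interval number removes an octave: 12 − 7 = 5.
So a diminished twelfth is an octave plus a diminished fifth. The quality is unchanged.

diminished fifth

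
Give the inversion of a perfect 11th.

First reduce the compound perfect eleventh to its simple form, a perfect fourth.
Inverted interval numbers add to nine, so a fourth pairs with a fifth (4 + 5 = 9).
The quality also flips — perfect stays perfect — giving a perfect fifth.

P5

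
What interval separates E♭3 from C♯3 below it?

diminished third

Descending from Eb3 to C#3 is the same interval as ascending C#3 to Eb3.
C to E spans three letter names (C-D-E), so the interval is some kind of third.
C#3 to Eb3 spans 2 semitones — two semitones narrower than the major third (4) — giving a diminished third.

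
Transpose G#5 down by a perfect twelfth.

C#4

Counting five letter names plus an octave down from G lands on C.
A perfect twelfth is 19 semitones; 19 semitones down from G#5 gives C#4.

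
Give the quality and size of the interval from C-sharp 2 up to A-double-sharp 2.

A6

C to A spans six letter names (C-D-E-F-G-A), so the interval is some kind of sixth.
The major sixth is 9 semitones; here we have 10, one semitone wider: augmented.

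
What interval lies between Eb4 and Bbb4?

diminished fifth

E to B spans five letter names (E-F-G-A-B), so the interval is some kind of fifth.
Eb4 to Bbb4 spans 6 semitones — one semitone narrower than the perfect fifth (7) — giving a diminished fifth.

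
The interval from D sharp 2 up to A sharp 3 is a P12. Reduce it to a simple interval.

perfect fifth

Subtracting seven from the interval number removes an octave: 12 − 7 = 5.
Quality carries through unchanged, so the simple form is a perfect fifth.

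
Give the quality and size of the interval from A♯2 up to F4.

d13

A to F spans six letter names (A-B-C-D-E-F), plus an octave — that makes it a thirteenth of some quality.
A#2 to F4 spans 19 semitones — two semitones narrower than the major thirteenth (21) — giving a diminished thirteenth.
(Equivalently, a compound diminished sixth: a diminished sixth plus an octave.)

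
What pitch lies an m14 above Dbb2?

Seven letters up from D (plus an octave) reaches C.
A minor fourteenth is 22 semitones; 22 semitones up from Dbb2 gives Cbb4.

Cbb4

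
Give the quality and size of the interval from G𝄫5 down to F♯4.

doubly diminished ninth

Descending from Gbb5 to F#4 is the same interval as ascending F#4 to Gbb5.
F to G spans two letter names (F-G), plus an octave — that makes it a ninth of some quality.
A major ninth would be 14 semitones; F#4 to Gbb5 is 11, three semitones narrower, so the interval is doubly diminished.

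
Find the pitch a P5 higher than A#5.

E#6

The fifth takes the letter from A up to E.
A perfect fifth spans 7 semitones, so from A#5 the target pitch is E#6.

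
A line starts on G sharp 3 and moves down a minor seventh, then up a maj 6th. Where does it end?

A minor seventh down from G#3 is A#2.
Up a major sixth from A#2: F##3 (9 semitones up).

F double-sharp 3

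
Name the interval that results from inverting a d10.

First reduce the compound diminished tenth to its simple form, a diminished third.
The rule of nine gives the new number: 9 − 3 = 6, so a third becomes a sixth.
Quality inverts too: diminished becomes augmented. That makes the inversion an augmented sixth.

augmented 6th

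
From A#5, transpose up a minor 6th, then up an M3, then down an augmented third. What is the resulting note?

F6

Up a minor sixth from A#5: F#6 (8 semitones up).
A major third up from F#6 is A#6.
A#6 down an augmented third → F6 (5 semitones).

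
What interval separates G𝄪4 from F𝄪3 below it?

Descending from G##4 to F##3 is the same interval as ascending F##3 to G##4.
F to G spans two letter names (F-G), plus an octave: a ninth.
The major ninth spans 14 semitones, and F##3 to G##4 is exactly 14 semitones — so this is a major ninth.
(Equivalently, a compound major second: a major second plus an octave.)

major 9th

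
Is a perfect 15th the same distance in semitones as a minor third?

24 semitones (perfect fifteenth) vs 3 semitones (minor third): not equal.

No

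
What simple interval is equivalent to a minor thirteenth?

m6

Take out an octave (7 from the number): 13 − 7 = 6.
Quality carries through unchanged, so the simple form is a minor sixth.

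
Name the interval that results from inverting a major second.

The rule of nine gives the new number: 9 − 2 = 7, so a second becomes a seventh.
Quality inverts too: major becomes minor. That makes the inversion a minor seventh.

minor seventh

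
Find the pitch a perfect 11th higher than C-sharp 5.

F-sharp 6

Counting four letter names plus an octave up from C lands on F.
A perfect eleventh is 17 semitones; 17 semitones up from C#5 gives F#6.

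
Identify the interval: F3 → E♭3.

major second

Descending from F3 to Eb3 is the same interval as ascending Eb3 to F3.
E to F spans two letter names (E-F) — that makes it a second of some quality.
The major second spans 2 semitones, and Eb3 to F3 is exactly 2 semitones — so this is a major second.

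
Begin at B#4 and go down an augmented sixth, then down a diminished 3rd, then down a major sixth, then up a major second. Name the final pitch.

E#3

An augmented sixth down from B#4 is D4.
A diminished third down from D4 is B#3.
A major sixth down from B#3 is D#3.
A major second up from D#3 is E#3.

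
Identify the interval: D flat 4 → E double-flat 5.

minor ninth

D to E spans two letter names (D-E), plus an octave: a ninth.
Db4 to Ebb5 is 13 semitones, a half step short of the major ninth (14), so this is minor.
(Equivalently, a compound minor second: a minor second plus an octave.)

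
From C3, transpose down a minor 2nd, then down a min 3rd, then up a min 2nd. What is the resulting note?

A minor second down from C3 is B2.
A minor third down from B2 is G#2.
A minor second up from G#2 is A2.

A2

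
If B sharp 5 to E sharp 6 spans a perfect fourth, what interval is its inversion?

Inverted interval numbers add to nine, so a fourth pairs with a fifth (4 + 5 = 9).
The quality also flips — perfect stays perfect — giving a perfect fifth.

perfect 5th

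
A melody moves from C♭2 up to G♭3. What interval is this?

C to G spans five letter names (C-D-E-F-G), plus an octave, so the interval is some kind of twelfth.
Cb2 to Gb3 is 19 semitones, matching the perfect twelfth exactly, so the quality is perfect.
(Equivalently, a compound perfect fifth: a perfect fifth plus an octave.)

perfect twelfth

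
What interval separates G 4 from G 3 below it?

Descending from G4 to G3 is the same interval as ascending G3 to G4.
G to G is the same letter name, plus an octave — that makes it an octave of some quality.
The perfect octave spans 12 semitones, and G3 to G4 is exactly 12 semitones — so this is a perfect octave.

P8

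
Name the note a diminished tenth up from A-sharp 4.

The tenth's letter: A up three letter names plus an octave → C.
Moving 14 semitones up from A#4 (the size of a diminished tenth) reaches C6.

C 6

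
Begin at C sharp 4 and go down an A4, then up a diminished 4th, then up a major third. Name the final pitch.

An augmented fourth down from C#4 is G3.
G3 up a diminished fourth → Cb4 (4 semitones).
Up a major third from Cb4: Eb4 (4 semitones up).

E flat 4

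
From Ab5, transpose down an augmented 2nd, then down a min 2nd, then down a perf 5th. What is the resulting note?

Bbb4

Ab5 down an augmented second → Gbb5 (3 semitones).
Gbb5 down a minor second → Fb5 (1 semitone).
Down a perfect fifth from Fb5: Bbb4 (7 semitones down).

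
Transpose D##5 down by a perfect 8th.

D##4

The letter stays D (same as the start), shifted an octave down.
A perfect octave spans 12 semitones, so from D##5 the target pitch is D##4.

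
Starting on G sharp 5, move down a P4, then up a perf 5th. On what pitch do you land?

G#5 down a perfect fourth → D#5 (5 semitones).
Up a perfect fifth from D#5: A#5 (7 semitones up).

A sharp 5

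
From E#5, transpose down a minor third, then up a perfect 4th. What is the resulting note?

F##5

E#5 down a minor third → C##5 (3 semitones).
A perfect fourth up from C##5 is F##5.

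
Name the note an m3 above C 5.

Three letter names up from C: E.
A minor third spans 3 semitones, so from C5 the target pitch is Eb5.

E-flat 5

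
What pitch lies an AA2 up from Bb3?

Counting two letter names up from B lands on C.
A doubly augmented second is 4 semitones; 4 semitones up from Bb3 gives C##4.

C##4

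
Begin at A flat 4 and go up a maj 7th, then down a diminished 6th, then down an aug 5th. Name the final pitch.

A major seventh up from Ab4 is G5.
G5 down a diminished sixth → B#4 (7 semitones).
An augmented fifth down from B#4 is E4.

E 4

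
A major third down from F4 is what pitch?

Db4

Counting three letter names down from F lands on D.
Moving 4 semitones down from F4 (the size of a major third) reaches Db4.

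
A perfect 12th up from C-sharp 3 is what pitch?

The twelfth's letter: C up five letter names plus an octave → G.
A perfect twelfth spans 19 semitones, so from C#3 the target pitch is G#4.

G-sharp 4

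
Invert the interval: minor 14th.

major 2nd

First reduce the compound minor fourteenth to its simple form, a minor seventh.
Interval numbers invert to sum to nine: 7 + 2 = 9, so a seventh inverts to a second.
Quality inverts too: minor becomes major. That makes the inversion a major second.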